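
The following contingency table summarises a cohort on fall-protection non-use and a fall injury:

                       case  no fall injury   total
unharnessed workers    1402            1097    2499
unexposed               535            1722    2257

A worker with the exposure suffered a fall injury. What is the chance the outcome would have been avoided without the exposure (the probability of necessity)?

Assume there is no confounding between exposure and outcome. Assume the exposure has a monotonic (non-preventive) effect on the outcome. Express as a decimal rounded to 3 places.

PN ≈ 0.577

p₁ = P(outcome | exposed) = 1402/2499 = 0.56102
p₀ = P(outcome | unexposed) = 535/2257 = 0.23704
Under exogeneity and monotonicity, PN = (p₁ − p₀)/p₁.
PN = (0.56102 − 0.23704) / 0.56102 ≈ 0.5775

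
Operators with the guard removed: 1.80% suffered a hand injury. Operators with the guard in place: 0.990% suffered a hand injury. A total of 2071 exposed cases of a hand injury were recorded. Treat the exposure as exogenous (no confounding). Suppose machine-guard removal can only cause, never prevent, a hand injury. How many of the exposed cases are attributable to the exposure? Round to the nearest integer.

p₁ = 0.018, p₀ = 0.0099.
PN = (p₁ − p₀)/p₁ = (0.018 − 0.0099) / 0.018 ≈ 0.45000.
Attributable cases ≈ PN × (exposed cases) = 0.45000 × 2071 ≈ 931.95.

about 932 cases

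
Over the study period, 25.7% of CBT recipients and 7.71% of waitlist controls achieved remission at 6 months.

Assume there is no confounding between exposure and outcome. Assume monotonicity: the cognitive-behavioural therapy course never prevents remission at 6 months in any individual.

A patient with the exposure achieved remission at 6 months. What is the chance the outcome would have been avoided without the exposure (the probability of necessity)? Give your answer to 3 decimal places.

PN ≈ 0.700

p₁ = 0.257, p₀ = 0.0771.
Under exogeneity and monotonicity, PN = (p₁ − p₀) / p₁.
PN = (0.257 − 0.0771) / 0.257 = 0.1799 / 0.257 ≈ 0.7000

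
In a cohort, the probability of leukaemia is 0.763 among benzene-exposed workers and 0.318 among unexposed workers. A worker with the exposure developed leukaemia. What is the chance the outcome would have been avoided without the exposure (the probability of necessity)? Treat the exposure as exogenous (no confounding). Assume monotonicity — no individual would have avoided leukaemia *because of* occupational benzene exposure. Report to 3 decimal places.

Let p₁ = 0.763, p₀ = 0.318.
Under exogeneity and monotonicity, PN = (p₁ − p₀) / p₁.
PN = (0.763 − 0.318) / 0.763 = 0.445 / 0.763 ≈ 0.5832

PN ≈ 0.583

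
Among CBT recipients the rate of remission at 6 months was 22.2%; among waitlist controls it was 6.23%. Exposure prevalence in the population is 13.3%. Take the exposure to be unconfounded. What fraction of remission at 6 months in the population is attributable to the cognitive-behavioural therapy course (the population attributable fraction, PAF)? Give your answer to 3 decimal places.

p₁ = 0.222, p₀ = 0.0623.
Overall risk P(Y=1) = π·p₁ + (1−π)·p₀ = 0.133×0.222 + 0.867×0.0623 = 0.08354.
Under exogeneity, PAF = [P(Y=1) − p₀] / P(Y=1).
PAF = (0.08354 − 0.0623) / 0.08354 ≈ 0.2543

PAF ≈ 0.254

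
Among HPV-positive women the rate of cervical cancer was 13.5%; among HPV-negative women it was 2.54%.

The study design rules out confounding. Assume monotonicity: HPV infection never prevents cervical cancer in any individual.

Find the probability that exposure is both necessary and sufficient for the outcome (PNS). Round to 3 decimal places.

p₁ = 0.135, p₀ = 0.0254.
Under exogeneity and monotonicity, PNS = p₁ − p₀.
PNS = 0.135 − 0.0254 = 0.1096

PNS ≈ 0.110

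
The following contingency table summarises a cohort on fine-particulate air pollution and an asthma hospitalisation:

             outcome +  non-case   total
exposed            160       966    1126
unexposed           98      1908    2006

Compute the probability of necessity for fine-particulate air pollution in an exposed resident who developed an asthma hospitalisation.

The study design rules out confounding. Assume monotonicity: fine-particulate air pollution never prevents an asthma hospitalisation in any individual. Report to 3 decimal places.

p₁ = P(outcome | exposed) = 160/1126 = 0.1421
p₀ = P(outcome | unexposed) = 98/2006 = 0.048853
Under exogeneity and monotonicity, PN = (p₁ − p₀) / p₁.
PN = (0.1421 − 0.048853) / 0.1421 = 0.093242 / 0.1421 ≈ 0.6562

PN ≈ 0.656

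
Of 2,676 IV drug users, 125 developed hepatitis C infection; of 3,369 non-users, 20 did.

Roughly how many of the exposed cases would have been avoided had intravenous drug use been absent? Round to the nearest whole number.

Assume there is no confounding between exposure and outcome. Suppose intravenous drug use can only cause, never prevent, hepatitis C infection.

about 109 cases

p₁ = P(outcome | exposed) = 125/2676 = 0.046712
p₀ = P(outcome | unexposed) = 20/3369 = 0.0059365
PN = (p₁ − p₀)/p₁ = (0.046712 − 0.0059365) / 0.046712 ≈ 0.87291.
Attributable cases ≈ PN × (exposed cases) = 0.87291 × 125 ≈ 109.11.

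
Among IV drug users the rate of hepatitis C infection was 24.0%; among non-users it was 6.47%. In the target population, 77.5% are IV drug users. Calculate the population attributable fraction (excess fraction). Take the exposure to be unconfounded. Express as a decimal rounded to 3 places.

PAF ≈ 0.677

p₁ = 0.24, p₀ = 0.0647.
Overall risk P(Y=1) = π·p₁ + (1−π)·p₀ = 0.775×0.24 + 0.225×0.0647 = 0.20056.
Under exogeneity, PAF = [P(Y=1) − p₀] / P(Y=1).
PAF = (0.20056 − 0.0647) / 0.20056 ≈ 0.6774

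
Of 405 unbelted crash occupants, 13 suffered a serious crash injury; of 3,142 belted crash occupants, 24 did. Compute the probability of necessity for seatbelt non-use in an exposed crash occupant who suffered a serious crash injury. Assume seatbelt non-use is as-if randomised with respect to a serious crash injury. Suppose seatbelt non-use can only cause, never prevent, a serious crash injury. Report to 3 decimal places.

p₁ = P(outcome | exposed) = 13/405 = 0.032099
p₀ = P(outcome | unexposed) = 24/3142 = 0.0076384
Under exogeneity and monotonicity, PN = (p₁ − p₀) / p₁.
PN = (0.032099 − 0.0076384) / 0.032099 = 0.02446 / 0.032099 ≈ 0.7620

PN ≈ 0.762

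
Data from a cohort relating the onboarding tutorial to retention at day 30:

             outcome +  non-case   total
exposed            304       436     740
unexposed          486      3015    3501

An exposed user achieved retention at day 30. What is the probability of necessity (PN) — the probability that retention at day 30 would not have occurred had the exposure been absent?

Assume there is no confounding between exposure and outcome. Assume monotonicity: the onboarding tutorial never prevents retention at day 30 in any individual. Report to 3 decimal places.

p₁ = P(outcome | exposed) = 304/740 = 0.41081
p₀ = P(outcome | unexposed) = 486/3501 = 0.13882
Under exogeneity and monotonicity, PN = (p₁ − p₀)/p₁.
PN = (0.41081 − 0.13882) / 0.41081 ≈ 0.6621

PN ≈ 0.662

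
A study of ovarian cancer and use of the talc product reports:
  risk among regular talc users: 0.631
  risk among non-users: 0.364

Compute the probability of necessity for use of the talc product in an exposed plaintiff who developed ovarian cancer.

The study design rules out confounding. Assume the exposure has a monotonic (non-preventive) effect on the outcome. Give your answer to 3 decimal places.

Let p₁ = 0.631, p₀ = 0.364.
Under exogeneity and monotonicity, PN = (p₁ − p₀) / p₁.
PN = (0.631 − 0.364) / 0.631 = 0.267 / 0.631 ≈ 0.4231

PN ≈ 0.423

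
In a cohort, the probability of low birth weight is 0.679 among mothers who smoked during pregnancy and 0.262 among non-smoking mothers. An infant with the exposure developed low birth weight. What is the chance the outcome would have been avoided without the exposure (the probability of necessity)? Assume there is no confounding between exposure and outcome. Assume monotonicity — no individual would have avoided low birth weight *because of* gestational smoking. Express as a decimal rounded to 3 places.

Let p₁ = 0.679, p₀ = 0.262.
Under exogeneity and monotonicity, PN = (p₁ − p₀) / p₁.
PN = (0.679 − 0.262) / 0.679 = 0.417 / 0.679 ≈ 0.6141

PN ≈ 0.614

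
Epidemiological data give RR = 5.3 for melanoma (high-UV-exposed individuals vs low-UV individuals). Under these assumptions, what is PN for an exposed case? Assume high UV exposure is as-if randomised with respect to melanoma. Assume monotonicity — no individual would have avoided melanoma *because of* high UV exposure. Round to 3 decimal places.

Under exogeneity and monotonicity, PN = (RR − 1) / RR = 1 − 1/RR.
PN = (5.3 − 1) / 5.3 = 4.3 / 5.3 ≈ 0.8113

PN ≈ 0.811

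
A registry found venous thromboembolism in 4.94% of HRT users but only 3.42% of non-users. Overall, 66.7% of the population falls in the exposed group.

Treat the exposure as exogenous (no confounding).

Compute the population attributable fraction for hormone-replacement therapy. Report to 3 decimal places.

PAF ≈ 0.229

p₁ = 0.0494, p₀ = 0.0342.
Overall risk P(Y=1) = π·p₁ + (1−π)·p₀ = 0.667×0.0494 + 0.333×0.0342 = 0.044338.
Under exogeneity, PAF = [P(Y=1) − p₀] / P(Y=1).
PAF = (0.044338 − 0.0342) / 0.044338 ≈ 0.2287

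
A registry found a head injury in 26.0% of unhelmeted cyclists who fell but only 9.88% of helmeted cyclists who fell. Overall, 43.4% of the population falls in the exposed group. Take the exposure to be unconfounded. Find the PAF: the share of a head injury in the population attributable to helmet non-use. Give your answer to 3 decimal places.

PAF ≈ 0.415

p₁ = 0.26, p₀ = 0.0988.
Overall risk P(Y=1) = π·p₁ + (1−π)·p₀ = 0.434×0.26 + 0.566×0.0988 = 0.16876.
Under exogeneity, PAF = [P(Y=1) − p₀] / P(Y=1).
PAF = (0.16876 − 0.0988) / 0.16876 ≈ 0.4146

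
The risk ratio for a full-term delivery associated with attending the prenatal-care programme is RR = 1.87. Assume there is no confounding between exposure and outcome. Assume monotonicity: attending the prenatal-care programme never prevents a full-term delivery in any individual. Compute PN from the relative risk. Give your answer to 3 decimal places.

Under exogeneity and monotonicity, PN = (RR − 1) / RR = 1 − 1/RR.
PN = (1.87 − 1) / 1.87 = 0.87 / 1.87 ≈ 0.4652

PN ≈ 0.465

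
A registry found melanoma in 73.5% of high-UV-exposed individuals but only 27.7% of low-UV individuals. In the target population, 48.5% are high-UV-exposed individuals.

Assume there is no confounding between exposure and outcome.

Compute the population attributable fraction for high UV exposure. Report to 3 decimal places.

PAF ≈ 0.445

p₁ = 0.735, p₀ = 0.277.
Overall risk P(Y=1) = π·p₁ + (1−π)·p₀ = 0.485×0.735 + 0.515×0.277 = 0.49913.
Under exogeneity, PAF = [P(Y=1) − p₀] / P(Y=1).
PAF = (0.49913 − 0.277) / 0.49913 ≈ 0.4450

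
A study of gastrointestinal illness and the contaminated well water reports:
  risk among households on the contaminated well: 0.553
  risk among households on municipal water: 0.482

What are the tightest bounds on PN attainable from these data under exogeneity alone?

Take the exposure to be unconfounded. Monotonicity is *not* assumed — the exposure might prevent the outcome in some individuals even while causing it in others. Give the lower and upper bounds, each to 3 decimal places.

0.128 ≤ PN ≤ 0.937

Let p₁ = 0.553, p₀ = 0.482.
Under exogeneity alone the bounds on PN are max{0,(p₁−p₀)/p₁} ≤ PN ≤ min{1,(1−p₀)/p₁}.
  lower = (p₁ − p₀)/p₁ = 0.071 / 0.553 ≈ 0.1284
  upper = min{1, (1 − p₀)/p₁} = 0.518 / 0.553 ≈ 0.9367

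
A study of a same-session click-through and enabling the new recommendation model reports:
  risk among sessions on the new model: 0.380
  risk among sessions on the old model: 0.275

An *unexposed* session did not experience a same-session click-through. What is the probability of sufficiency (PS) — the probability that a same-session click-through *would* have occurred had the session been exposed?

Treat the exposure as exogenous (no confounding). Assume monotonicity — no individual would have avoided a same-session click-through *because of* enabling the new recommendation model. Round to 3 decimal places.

PS ≈ 0.145

Let p₁ = 0.38, p₀ = 0.275.
Under exogeneity and monotonicity, PS = (p₁ − p₀) / (1 − p₀).
PS = (0.38 − 0.275) / (1 − 0.275) = 0.105 / 0.725 ≈ 0.1448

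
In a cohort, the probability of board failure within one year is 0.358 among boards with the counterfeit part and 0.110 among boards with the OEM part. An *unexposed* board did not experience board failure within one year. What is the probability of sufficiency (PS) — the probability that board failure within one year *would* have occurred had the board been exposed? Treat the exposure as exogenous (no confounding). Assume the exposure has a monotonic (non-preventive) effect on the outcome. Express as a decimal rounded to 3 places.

Let p₁ = 0.358, p₀ = 0.11.
Under exogeneity and monotonicity, PS = (p₁ − p₀) / (1 − p₀).
PS = (0.358 − 0.11) / (1 − 0.11) = 0.248 / 0.89 ≈ 0.2787

PS ≈ 0.279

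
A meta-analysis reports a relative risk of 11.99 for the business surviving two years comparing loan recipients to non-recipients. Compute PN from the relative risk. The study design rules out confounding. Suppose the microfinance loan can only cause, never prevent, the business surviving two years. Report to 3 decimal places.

Under exogeneity and monotonicity, PN = (RR − 1) / RR = 1 − 1/RR.
PN = (11.99 − 1) / 11.99 = 10.99 / 11.99 ≈ 0.9166

PN ≈ 0.917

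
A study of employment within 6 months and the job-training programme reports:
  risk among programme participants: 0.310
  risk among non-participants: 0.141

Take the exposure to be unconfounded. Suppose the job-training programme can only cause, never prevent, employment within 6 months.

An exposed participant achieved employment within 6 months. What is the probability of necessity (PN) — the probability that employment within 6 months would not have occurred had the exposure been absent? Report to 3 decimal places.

Let p₁ = 0.31, p₀ = 0.141.
Under exogeneity and monotonicity, PN = (p₁ − p₀) / p₁.
PN = (0.31 − 0.141) / 0.31 = 0.169 / 0.31 ≈ 0.5452

PN ≈ 0.545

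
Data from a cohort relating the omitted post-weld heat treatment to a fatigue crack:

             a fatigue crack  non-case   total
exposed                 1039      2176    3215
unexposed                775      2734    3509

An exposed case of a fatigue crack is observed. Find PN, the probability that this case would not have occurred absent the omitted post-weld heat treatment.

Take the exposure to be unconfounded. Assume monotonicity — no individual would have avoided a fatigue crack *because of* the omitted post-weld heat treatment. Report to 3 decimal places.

p₁ = P(outcome | exposed) = 1039/3215 = 0.32317
p₀ = P(outcome | unexposed) = 775/3509 = 0.22086
Under exogeneity and monotonicity, PN = (p₁ − p₀)/p₁.
PN = (0.32317 − 0.22086) / 0.32317 ≈ 0.3166

PN ≈ 0.317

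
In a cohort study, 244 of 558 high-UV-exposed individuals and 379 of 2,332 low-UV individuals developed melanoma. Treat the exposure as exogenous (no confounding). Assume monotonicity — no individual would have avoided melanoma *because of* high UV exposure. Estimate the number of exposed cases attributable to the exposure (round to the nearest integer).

p₁ = P(outcome | exposed) = 244/558 = 0.43728
p₀ = P(outcome | unexposed) = 379/2332 = 0.16252
PN = (p₁ − p₀)/p₁ = (0.43728 − 0.16252) / 0.43728 ≈ 0.62833.
Attributable cases ≈ PN × (exposed cases) = 0.62833 × 244 ≈ 153.31.

about 153 cases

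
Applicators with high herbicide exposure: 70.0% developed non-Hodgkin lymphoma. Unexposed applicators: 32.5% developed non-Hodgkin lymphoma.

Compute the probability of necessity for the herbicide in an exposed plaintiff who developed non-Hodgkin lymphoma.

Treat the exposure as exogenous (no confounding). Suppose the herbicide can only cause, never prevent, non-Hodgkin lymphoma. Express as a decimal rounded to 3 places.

p₁ = 0.7, p₀ = 0.325.
Under exogeneity and monotonicity, PN = (p₁ − p₀) / p₁.
PN = (0.7 − 0.325) / 0.7 = 0.375 / 0.7 ≈ 0.5357

PN ≈ 0.536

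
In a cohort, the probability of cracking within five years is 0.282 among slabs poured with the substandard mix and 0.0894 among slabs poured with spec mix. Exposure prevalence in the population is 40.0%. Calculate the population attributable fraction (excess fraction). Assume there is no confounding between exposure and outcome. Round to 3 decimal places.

PAF ≈ 0.463

Let p₁ = 0.282, p₀ = 0.0894.
Overall risk P(Y=1) = π·p₁ + (1−π)·p₀ = 0.4×0.282 + 0.6×0.0894 = 0.16644.
Under exogeneity, PAF = [P(Y=1) − p₀] / P(Y=1).
PAF = (0.16644 − 0.0894) / 0.16644 ≈ 0.4629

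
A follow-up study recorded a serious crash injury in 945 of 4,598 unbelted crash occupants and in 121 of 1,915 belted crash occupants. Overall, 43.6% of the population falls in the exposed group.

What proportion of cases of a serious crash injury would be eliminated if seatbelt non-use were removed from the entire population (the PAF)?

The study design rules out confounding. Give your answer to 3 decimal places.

p₁ = P(outcome | exposed) = 945/4598 = 0.20552
p₀ = P(outcome | unexposed) = 121/1915 = 0.063185
Overall risk P(Y=1) = π·p₁ + (1−π)·p₀ = 0.436×0.20552 + 0.564×0.063185 = 0.12525.
Under exogeneity, PAF = [P(Y=1) − p₀] / P(Y=1).
PAF = (0.12525 − 0.063185) / 0.12525 ≈ 0.4955

PAF ≈ 0.496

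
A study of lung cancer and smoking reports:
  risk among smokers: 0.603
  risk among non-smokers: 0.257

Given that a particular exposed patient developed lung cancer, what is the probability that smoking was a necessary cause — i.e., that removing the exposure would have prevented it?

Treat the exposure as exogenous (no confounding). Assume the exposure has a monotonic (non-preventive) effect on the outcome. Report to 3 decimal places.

PN ≈ 0.574

Let p₁ = 0.603, p₀ = 0.257.
Under exogeneity and monotonicity, PN = (p₁ − p₀) / p₁.
PN = (0.603 − 0.257) / 0.603 = 0.346 / 0.603 ≈ 0.5738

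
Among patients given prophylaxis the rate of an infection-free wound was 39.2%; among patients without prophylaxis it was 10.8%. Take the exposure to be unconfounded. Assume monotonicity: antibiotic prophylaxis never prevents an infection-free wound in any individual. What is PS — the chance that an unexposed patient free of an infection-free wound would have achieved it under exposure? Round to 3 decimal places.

PS ≈ 0.318

p₁ = 0.392, p₀ = 0.108.
Under exogeneity and monotonicity, PS = (p₁ − p₀) / (1 − p₀).
PS = (0.392 − 0.108) / (1 − 0.108) = 0.284 / 0.892 ≈ 0.3184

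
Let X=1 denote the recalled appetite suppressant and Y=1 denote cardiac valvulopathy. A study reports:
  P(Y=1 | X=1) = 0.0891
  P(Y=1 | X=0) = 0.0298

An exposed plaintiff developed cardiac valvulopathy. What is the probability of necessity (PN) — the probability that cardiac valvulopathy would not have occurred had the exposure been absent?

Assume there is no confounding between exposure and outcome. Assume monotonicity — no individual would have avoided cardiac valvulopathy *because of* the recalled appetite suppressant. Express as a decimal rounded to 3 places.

Let p₁ = 0.0891, p₀ = 0.0298.
Under exogeneity and monotonicity, PN = (p₁ − p₀) / p₁.
PN = (0.0891 − 0.0298) / 0.0891 = 0.0593 / 0.0891 ≈ 0.6655

PN ≈ 0.666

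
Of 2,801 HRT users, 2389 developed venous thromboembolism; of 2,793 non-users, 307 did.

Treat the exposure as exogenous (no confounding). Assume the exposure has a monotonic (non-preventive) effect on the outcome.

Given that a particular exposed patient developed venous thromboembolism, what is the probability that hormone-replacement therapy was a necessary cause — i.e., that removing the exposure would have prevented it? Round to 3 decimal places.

p₁ = P(outcome | exposed) = 2389/2801 = 0.85291
p₀ = P(outcome | unexposed) = 307/2793 = 0.10992
Under exogeneity and monotonicity, PN = (p₁ − p₀) / p₁.
PN = (0.85291 − 0.10992) / 0.85291 = 0.74299 / 0.85291 ≈ 0.8711

PN ≈ 0.871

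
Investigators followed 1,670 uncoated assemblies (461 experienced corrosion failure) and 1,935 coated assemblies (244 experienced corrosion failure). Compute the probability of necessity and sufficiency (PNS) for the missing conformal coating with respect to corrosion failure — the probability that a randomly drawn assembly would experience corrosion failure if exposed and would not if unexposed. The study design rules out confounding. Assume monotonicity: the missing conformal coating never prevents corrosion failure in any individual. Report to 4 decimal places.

PNS ≈ 0.1499

p₁ = P(outcome | exposed) = 461/1670 = 0.27605
p₀ = P(outcome | unexposed) = 244/1935 = 0.1261
Under exogeneity and monotonicity, PNS = p₁ − p₀.
PNS = 0.27605 − 0.1261 = 0.14995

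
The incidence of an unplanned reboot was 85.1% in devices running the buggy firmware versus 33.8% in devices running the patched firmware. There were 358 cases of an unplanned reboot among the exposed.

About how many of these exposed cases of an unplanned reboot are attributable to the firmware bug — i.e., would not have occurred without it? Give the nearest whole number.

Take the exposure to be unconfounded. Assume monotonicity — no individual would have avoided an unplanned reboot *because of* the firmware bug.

about 216 cases

p₁ = 0.851, p₀ = 0.338.
PN = (p₁ − p₀)/p₁ = (0.851 − 0.338) / 0.851 ≈ 0.60282.
Attributable cases ≈ PN × (exposed cases) = 0.60282 × 358 ≈ 215.81.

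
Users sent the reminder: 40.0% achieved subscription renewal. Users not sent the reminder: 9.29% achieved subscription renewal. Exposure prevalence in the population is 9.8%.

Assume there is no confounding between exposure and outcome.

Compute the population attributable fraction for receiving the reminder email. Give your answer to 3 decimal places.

PAF ≈ 0.245

p₁ = 0.4, p₀ = 0.0929.
Overall risk P(Y=1) = π·p₁ + (1−π)·p₀ = 0.098×0.4 + 0.902×0.0929 = 0.123.
Under exogeneity, PAF = [P(Y=1) − p₀] / P(Y=1).
PAF = (0.123 − 0.0929) / 0.123 ≈ 0.2447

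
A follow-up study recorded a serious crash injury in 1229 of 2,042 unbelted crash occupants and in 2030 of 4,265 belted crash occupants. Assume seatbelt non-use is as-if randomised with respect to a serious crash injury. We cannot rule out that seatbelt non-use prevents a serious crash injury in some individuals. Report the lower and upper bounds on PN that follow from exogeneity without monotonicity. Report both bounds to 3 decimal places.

p₁ = P(outcome | exposed) = 1229/2042 = 0.60186
p₀ = P(outcome | unexposed) = 2030/4265 = 0.47597
Under exogeneity alone the bounds on PN are max{0,(p₁−p₀)/p₁} ≤ PN ≤ min{1,(1−p₀)/p₁}.
  lower = (p₁ − p₀)/p₁ = 0.12589 / 0.60186 ≈ 0.2092
  upper = min{1, (1 − p₀)/p₁} = 0.52403 / 0.60186 ≈ 0.8707

0.209 ≤ PN ≤ 0.871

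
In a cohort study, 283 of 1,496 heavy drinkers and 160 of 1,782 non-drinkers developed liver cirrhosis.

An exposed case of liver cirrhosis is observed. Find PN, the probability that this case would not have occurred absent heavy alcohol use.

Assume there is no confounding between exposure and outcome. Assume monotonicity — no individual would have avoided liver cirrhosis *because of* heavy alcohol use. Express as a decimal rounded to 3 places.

PN ≈ 0.525

p₁ = P(outcome | exposed) = 283/1496 = 0.18917
p₀ = P(outcome | unexposed) = 160/1782 = 0.089787
Under exogeneity and monotonicity, PN = (p₁ − p₀) / p₁.
PN = (0.18917 − 0.089787) / 0.18917 = 0.099384 / 0.18917 ≈ 0.5254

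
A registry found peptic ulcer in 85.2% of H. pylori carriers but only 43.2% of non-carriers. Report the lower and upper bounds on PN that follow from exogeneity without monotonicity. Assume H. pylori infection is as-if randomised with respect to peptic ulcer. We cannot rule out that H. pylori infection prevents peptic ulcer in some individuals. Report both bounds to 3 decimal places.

0.493 ≤ PN ≤ 0.667

p₁ = 0.852, p₀ = 0.432.
Under exogeneity alone the bounds on PN are max{0,(p₁−p₀)/p₁} ≤ PN ≤ min{1,(1−p₀)/p₁}.
  lower = (p₁ − p₀)/p₁ = 0.42 / 0.852 ≈ 0.4930
  upper = min{1, (1 − p₀)/p₁} = 0.568 / 0.852 ≈ 0.6667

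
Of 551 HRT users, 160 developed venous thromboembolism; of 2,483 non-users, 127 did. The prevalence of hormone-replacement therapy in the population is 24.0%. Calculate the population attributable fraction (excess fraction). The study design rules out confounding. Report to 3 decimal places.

PAF ≈ 0.529

p₁ = P(outcome | exposed) = 160/551 = 0.29038
p₀ = P(outcome | unexposed) = 127/2483 = 0.051148
Overall risk P(Y=1) = π·p₁ + (1−π)·p₀ = 0.24×0.29038 + 0.76×0.051148 = 0.10856.
Under exogeneity, PAF = [P(Y=1) − p₀] / P(Y=1).
PAF = (0.10856 − 0.051148) / 0.10856 ≈ 0.5289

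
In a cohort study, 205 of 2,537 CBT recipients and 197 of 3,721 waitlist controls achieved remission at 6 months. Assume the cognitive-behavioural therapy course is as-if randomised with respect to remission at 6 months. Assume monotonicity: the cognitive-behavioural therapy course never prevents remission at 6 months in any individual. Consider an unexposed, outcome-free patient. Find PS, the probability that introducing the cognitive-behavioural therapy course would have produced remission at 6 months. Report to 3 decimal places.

PS ≈ 0.029

p₁ = P(outcome | exposed) = 205/2537 = 0.080804
p₀ = P(outcome | unexposed) = 197/3721 = 0.052943
Under exogeneity and monotonicity, PS = (p₁ − p₀) / (1 − p₀).
PS = (0.080804 − 0.052943) / (1 − 0.052943) = 0.027861 / 0.94706 ≈ 0.0294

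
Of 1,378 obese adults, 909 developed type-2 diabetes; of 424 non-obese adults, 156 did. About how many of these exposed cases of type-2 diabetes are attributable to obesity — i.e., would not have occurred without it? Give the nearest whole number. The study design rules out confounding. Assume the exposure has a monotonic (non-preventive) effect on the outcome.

p₁ = P(outcome | exposed) = 909/1378 = 0.65965
p₀ = P(outcome | unexposed) = 156/424 = 0.36792
PN = (p₁ − p₀)/p₁ = (0.65965 − 0.36792) / 0.65965 ≈ 0.44224.
Attributable cases ≈ PN × (exposed cases) = 0.44224 × 909 ≈ 402.00.

about 402 cases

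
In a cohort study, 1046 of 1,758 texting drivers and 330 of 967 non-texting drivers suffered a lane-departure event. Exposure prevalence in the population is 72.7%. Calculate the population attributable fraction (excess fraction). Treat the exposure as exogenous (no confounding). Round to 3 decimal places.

PAF ≈ 0.351

p₁ = P(outcome | exposed) = 1046/1758 = 0.59499
p₀ = P(outcome | unexposed) = 330/967 = 0.34126
Overall risk P(Y=1) = π·p₁ + (1−π)·p₀ = 0.727×0.59499 + 0.273×0.34126 = 0.52573.
Under exogeneity, PAF = [P(Y=1) − p₀] / P(Y=1).
PAF = (0.52573 − 0.34126) / 0.52573 ≈ 0.3509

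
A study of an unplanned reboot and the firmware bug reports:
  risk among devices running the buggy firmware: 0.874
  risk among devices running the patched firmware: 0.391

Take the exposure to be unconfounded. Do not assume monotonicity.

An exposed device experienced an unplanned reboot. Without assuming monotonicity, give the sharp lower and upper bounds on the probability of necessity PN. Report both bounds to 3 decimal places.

Let p₁ = 0.874, p₀ = 0.391.
Under exogeneity alone the bounds on PN are max{0,(p₁−p₀)/p₁} ≤ PN ≤ min{1,(1−p₀)/p₁}.
  lower = (p₁ − p₀)/p₁ = 0.483 / 0.874 ≈ 0.5526
  upper = min{1, (1 − p₀)/p₁} = 0.609 / 0.874 ≈ 0.6968

0.553 ≤ PN ≤ 0.697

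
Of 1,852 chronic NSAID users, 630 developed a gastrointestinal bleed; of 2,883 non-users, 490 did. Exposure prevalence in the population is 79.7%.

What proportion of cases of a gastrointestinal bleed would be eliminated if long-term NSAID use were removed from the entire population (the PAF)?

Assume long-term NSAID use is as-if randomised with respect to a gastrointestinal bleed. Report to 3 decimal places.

p₁ = P(outcome | exposed) = 630/1852 = 0.34017
p₀ = P(outcome | unexposed) = 490/2883 = 0.16996
Overall risk P(Y=1) = π·p₁ + (1−π)·p₀ = 0.797×0.34017 + 0.203×0.16996 = 0.30562.
Under exogeneity, PAF = [P(Y=1) − p₀] / P(Y=1).
PAF = (0.30562 − 0.16996) / 0.30562 ≈ 0.4439

PAF ≈ 0.444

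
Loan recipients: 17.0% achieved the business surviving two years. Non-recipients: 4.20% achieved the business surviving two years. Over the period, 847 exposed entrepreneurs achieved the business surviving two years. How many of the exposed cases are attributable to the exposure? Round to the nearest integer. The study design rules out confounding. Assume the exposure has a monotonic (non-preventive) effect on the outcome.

p₁ = 0.17, p₀ = 0.042.
PN = (p₁ − p₀)/p₁ = (0.17 − 0.042) / 0.17 ≈ 0.75294.
Attributable cases ≈ PN × (exposed cases) = 0.75294 × 847 ≈ 637.74.

about 638 cases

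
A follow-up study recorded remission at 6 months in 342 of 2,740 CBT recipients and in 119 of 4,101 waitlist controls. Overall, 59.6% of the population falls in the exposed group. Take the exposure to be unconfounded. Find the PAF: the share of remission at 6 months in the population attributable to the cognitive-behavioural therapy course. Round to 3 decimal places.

p₁ = P(outcome | exposed) = 342/2740 = 0.12482
p₀ = P(outcome | unexposed) = 119/4101 = 0.029017
Overall risk P(Y=1) = π·p₁ + (1−π)·p₀ = 0.596×0.12482 + 0.404×0.029017 = 0.086114.
Under exogeneity, PAF = [P(Y=1) − p₀] / P(Y=1).
PAF = (0.086114 − 0.029017) / 0.086114 ≈ 0.6630

PAF ≈ 0.663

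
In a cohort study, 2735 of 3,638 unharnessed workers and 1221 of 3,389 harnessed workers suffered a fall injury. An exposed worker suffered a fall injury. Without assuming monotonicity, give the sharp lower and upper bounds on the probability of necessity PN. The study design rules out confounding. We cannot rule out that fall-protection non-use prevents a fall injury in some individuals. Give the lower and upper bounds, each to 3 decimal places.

p₁ = P(outcome | exposed) = 2735/3638 = 0.75179
p₀ = P(outcome | unexposed) = 1221/3389 = 0.36028
Under exogeneity alone the bounds on PN are max{0,(p₁−p₀)/p₁} ≤ PN ≤ min{1,(1−p₀)/p₁}.
  lower = (p₁ − p₀)/p₁ = 0.3915 / 0.75179 ≈ 0.5208
  upper = min{1, (1 − p₀)/p₁} = 0.63972 / 0.75179 ≈ 0.8509

0.521 ≤ PN ≤ 0.851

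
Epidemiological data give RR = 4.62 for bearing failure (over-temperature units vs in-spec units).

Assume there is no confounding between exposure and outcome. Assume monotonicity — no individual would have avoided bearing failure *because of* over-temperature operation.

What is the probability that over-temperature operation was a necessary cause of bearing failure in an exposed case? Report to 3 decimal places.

PN ≈ 0.784

Under exogeneity and monotonicity, PN = (RR − 1) / RR = 1 − 1/RR.
PN = (4.62 − 1) / 4.62 = 3.62 / 4.62 ≈ 0.7835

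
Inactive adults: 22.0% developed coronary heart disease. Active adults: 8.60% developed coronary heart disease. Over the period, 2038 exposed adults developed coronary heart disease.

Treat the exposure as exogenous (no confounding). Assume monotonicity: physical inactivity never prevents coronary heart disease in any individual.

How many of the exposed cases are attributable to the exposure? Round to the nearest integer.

p₁ = 0.22, p₀ = 0.086.
PN = (p₁ − p₀)/p₁ = (0.22 − 0.086) / 0.22 ≈ 0.60909.
Attributable cases ≈ PN × (exposed cases) = 0.60909 × 2038 ≈ 1241.33.

about 1241 cases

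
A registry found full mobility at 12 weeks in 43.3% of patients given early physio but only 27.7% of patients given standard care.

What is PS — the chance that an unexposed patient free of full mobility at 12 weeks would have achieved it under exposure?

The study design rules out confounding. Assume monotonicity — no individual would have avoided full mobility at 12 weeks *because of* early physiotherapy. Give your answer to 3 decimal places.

p₁ = 0.433, p₀ = 0.277.
Under exogeneity and monotonicity, PS = (p₁ − p₀) / (1 − p₀).
PS = (0.433 − 0.277) / (1 − 0.277) = 0.156 / 0.723 ≈ 0.2158

PS ≈ 0.216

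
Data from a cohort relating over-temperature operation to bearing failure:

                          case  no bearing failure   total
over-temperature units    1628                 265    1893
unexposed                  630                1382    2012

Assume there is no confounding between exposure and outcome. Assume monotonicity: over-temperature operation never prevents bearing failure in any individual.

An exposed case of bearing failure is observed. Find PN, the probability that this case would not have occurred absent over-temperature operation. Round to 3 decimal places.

PN ≈ 0.636

p₁ = P(outcome | exposed) = 1628/1893 = 0.86001
p₀ = P(outcome | unexposed) = 630/2012 = 0.31312
Under exogeneity and monotonicity, PN = (p₁ − p₀)/p₁.
PN = (0.86001 − 0.31312) / 0.86001 ≈ 0.6359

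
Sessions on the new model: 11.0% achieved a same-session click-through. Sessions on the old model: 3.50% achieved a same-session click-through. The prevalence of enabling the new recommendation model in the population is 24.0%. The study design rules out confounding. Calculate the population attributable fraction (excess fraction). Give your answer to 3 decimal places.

PAF ≈ 0.340

p₁ = 0.11, p₀ = 0.035.
Overall risk P(Y=1) = π·p₁ + (1−π)·p₀ = 0.24×0.11 + 0.76×0.035 = 0.053.
Under exogeneity, PAF = [P(Y=1) − p₀] / P(Y=1).
PAF = (0.053 − 0.035) / 0.053 ≈ 0.3396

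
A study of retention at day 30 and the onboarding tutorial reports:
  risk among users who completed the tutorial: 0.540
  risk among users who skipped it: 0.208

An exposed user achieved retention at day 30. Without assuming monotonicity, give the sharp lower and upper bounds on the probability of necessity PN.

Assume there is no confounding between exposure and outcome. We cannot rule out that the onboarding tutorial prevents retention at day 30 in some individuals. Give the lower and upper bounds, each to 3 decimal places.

0.615 ≤ PN ≤ 1.000

Let p₁ = 0.54, p₀ = 0.208.
Under exogeneity alone the bounds on PN are max{0,(p₁−p₀)/p₁} ≤ PN ≤ min{1,(1−p₀)/p₁}.
  lower = (p₁ − p₀)/p₁ = 0.332 / 0.54 ≈ 0.6148
  upper = min{1, (1 − p₀)/p₁} = 0.792 / 0.54 ≈ 1.4667 → capped at 1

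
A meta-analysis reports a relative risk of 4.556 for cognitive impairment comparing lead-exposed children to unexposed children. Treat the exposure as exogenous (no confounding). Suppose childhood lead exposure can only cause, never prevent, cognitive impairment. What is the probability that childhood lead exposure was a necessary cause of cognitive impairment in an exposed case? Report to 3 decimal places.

Under exogeneity and monotonicity, PN = (RR − 1) / RR = 1 − 1/RR.
PN = (4.556 − 1) / 4.556 = 3.556 / 4.556 ≈ 0.7805

PN ≈ 0.781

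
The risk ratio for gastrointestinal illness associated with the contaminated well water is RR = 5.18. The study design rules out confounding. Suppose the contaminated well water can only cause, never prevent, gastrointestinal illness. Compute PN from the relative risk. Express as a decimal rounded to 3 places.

PN ≈ 0.807

Under exogeneity and monotonicity, PN = (RR − 1) / RR = 1 − 1/RR.
PN = (5.18 − 1) / 5.18 = 4.18 / 5.18 ≈ 0.8069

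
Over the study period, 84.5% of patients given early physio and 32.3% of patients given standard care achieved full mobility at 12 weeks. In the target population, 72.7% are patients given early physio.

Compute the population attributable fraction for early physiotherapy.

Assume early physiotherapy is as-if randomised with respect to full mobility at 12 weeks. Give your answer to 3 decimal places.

p₁ = 0.845, p₀ = 0.323.
Overall risk P(Y=1) = π·p₁ + (1−π)·p₀ = 0.727×0.845 + 0.273×0.323 = 0.70249.
Under exogeneity, PAF = [P(Y=1) − p₀] / P(Y=1).
PAF = (0.70249 − 0.323) / 0.70249 ≈ 0.5402

PAF ≈ 0.540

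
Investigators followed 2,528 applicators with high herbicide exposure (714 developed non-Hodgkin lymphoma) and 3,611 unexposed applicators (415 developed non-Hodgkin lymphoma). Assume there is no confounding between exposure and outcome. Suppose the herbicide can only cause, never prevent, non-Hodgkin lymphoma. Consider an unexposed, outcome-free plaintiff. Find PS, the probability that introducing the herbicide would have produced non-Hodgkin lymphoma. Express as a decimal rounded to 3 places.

PS ≈ 0.189

p₁ = P(outcome | exposed) = 714/2528 = 0.28244
p₀ = P(outcome | unexposed) = 415/3611 = 0.11493
Under exogeneity and monotonicity, PS = (p₁ − p₀) / (1 − p₀).
PS = (0.28244 − 0.11493) / (1 − 0.11493) = 0.16751 / 0.88507 ≈ 0.1893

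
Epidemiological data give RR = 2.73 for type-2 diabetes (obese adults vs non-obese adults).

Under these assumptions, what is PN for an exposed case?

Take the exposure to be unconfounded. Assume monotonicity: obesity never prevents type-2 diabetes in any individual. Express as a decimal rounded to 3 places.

PN ≈ 0.634

Under exogeneity and monotonicity, PN = (RR − 1) / RR = 1 − 1/RR.
PN = (2.73 − 1) / 2.73 = 1.73 / 2.73 ≈ 0.6337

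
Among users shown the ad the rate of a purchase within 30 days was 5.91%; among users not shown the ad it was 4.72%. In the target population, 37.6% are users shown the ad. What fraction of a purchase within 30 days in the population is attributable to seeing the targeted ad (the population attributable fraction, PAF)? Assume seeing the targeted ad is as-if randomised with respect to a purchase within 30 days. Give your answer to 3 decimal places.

PAF ≈ 0.087

p₁ = 0.0591, p₀ = 0.0472.
Overall risk P(Y=1) = π·p₁ + (1−π)·p₀ = 0.376×0.0591 + 0.624×0.0472 = 0.051674.
Under exogeneity, PAF = [P(Y=1) − p₀] / P(Y=1).
PAF = (0.051674 − 0.0472) / 0.051674 ≈ 0.0866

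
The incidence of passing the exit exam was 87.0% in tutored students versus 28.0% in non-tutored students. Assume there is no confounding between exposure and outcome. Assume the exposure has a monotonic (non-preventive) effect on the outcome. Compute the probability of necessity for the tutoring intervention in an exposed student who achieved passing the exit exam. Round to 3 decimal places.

PN ≈ 0.678

p₁ = 0.87, p₀ = 0.28.
Under exogeneity and monotonicity, PN = (p₁ − p₀) / p₁.
PN = (0.87 − 0.28) / 0.87 = 0.59 / 0.87 ≈ 0.6782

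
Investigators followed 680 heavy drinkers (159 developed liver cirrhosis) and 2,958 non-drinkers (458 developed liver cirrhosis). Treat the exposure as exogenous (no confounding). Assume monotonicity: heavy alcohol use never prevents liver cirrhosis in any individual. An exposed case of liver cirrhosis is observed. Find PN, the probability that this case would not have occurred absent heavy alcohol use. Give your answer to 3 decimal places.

PN ≈ 0.338

p₁ = P(outcome | exposed) = 159/680 = 0.23382
p₀ = P(outcome | unexposed) = 458/2958 = 0.15483
Under exogeneity and monotonicity, PN = (p₁ − p₀) / p₁.
PN = (0.23382 − 0.15483) / 0.23382 = 0.078989 / 0.23382 ≈ 0.3378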